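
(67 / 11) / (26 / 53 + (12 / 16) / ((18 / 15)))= 28408 / 5203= 5.46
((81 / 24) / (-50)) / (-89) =27 / 35600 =0.00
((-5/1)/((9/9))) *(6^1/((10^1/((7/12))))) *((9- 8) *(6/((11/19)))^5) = -33694755192/161051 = -209217.92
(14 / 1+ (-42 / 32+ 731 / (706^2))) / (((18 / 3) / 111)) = 936046387 / 3987488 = 234.75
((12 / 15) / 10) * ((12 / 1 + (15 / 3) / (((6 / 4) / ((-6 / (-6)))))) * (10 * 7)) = 1288 / 15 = 85.87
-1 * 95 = -95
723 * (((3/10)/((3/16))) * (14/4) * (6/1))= 121464/5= 24292.80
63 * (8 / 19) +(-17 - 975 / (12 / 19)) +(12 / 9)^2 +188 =-919601 / 684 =-1344.45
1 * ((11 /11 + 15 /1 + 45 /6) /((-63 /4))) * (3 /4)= -47 /42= -1.12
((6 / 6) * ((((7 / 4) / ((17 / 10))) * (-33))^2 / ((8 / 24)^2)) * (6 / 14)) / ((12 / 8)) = 1715175 / 578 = 2967.43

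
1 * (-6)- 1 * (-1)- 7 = -12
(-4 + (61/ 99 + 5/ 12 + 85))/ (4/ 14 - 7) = -227395/ 18612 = -12.22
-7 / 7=-1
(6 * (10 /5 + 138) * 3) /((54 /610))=85400 /3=28466.67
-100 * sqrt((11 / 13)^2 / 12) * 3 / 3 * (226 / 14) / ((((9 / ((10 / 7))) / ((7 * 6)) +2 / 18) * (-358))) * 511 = 136108500 * sqrt(3) / 109369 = 2155.52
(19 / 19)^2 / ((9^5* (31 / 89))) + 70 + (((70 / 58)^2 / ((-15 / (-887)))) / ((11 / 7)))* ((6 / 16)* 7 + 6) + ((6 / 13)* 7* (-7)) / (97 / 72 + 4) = 4742129043083437 / 8805748259880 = 538.53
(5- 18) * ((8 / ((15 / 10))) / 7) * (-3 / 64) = 13 / 28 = 0.46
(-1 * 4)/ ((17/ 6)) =-24/ 17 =-1.41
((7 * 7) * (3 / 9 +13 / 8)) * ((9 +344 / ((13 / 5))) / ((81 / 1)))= 4230611 / 25272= 167.40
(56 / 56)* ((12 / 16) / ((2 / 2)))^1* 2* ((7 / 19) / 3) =7 / 38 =0.18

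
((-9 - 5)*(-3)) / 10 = 21 / 5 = 4.20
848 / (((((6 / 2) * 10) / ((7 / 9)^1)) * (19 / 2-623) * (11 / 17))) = -100912 / 1822095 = -0.06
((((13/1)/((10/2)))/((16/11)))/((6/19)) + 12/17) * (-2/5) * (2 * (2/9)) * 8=-103898/11475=-9.05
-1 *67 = -67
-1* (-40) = 40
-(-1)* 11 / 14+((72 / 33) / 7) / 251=30419 / 38654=0.79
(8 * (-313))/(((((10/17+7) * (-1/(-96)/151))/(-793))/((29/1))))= 4730220182272/43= 110005120517.95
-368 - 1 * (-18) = -350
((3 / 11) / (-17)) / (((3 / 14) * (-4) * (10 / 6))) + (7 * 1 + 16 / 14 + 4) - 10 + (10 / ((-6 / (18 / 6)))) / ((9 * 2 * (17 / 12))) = 4523 / 2310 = 1.96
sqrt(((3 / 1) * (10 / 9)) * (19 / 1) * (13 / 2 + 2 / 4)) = sqrt(3990) / 3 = 21.06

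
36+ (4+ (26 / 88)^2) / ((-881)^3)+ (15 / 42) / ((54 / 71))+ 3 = 9875460386862359 / 250204365213264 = 39.47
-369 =-369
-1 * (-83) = 83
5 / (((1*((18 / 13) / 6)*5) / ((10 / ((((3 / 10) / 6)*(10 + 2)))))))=650 / 9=72.22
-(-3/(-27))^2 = -1/81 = -0.01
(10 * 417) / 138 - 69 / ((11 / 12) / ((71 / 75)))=-41.04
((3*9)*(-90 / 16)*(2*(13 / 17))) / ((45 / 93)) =-32643 / 68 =-480.04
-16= -16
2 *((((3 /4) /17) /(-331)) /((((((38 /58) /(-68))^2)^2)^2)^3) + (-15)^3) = -1055378377638948144217769637792394620862283484513449676679959403327814750211402 /1621490530148040296664093736991851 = -650869282315570022215440800000000000000000000.00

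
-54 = -54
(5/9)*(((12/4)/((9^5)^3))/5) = 1/617673396283947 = 0.00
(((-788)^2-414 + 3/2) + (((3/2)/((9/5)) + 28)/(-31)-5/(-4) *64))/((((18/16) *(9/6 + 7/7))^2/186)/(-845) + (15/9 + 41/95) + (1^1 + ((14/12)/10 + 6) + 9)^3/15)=1601239019440320000/725478073299539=2207.15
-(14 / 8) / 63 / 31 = -1 / 1116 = -0.00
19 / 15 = 1.27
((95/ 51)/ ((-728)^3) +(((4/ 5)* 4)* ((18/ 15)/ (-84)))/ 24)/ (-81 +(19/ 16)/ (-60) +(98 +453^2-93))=-0.00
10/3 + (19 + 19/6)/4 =71/8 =8.88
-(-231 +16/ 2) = 223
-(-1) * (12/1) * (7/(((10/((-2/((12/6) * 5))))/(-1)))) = 42/25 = 1.68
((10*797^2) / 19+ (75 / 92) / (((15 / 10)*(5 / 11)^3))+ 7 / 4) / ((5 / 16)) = 11688109092 / 10925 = 1069849.80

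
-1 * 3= -3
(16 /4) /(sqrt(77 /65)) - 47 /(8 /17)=-799 /8+4*sqrt(5005) /77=-96.20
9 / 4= 2.25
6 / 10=3 / 5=0.60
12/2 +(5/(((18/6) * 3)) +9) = 140/9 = 15.56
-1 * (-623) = 623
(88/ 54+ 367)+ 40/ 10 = 372.63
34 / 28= 17 / 14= 1.21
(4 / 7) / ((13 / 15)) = 60 / 91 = 0.66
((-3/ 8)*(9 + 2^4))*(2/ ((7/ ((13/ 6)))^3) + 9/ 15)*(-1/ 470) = 122117/ 9285696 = 0.01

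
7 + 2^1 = 9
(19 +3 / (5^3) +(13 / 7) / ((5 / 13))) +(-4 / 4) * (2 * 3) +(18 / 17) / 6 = 268182 / 14875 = 18.03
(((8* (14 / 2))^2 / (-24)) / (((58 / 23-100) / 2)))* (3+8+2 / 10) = 504896 / 16815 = 30.03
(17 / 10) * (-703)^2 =8401553 / 10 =840155.30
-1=-1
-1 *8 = -8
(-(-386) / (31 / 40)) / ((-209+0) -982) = -15440 / 36921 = -0.42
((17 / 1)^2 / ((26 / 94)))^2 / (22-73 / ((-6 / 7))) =1106987334 / 108667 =10186.97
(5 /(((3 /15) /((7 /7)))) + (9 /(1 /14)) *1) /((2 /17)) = 2567 /2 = 1283.50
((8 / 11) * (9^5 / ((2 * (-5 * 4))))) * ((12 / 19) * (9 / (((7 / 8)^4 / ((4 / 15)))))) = -34828517376 / 12545225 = -2776.24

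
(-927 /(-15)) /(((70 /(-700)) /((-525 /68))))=4771.32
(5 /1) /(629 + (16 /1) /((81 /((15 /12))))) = 0.01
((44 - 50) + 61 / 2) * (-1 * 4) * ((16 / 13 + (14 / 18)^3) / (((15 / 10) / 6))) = -666.90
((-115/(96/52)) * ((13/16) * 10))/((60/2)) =-19435/1152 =-16.87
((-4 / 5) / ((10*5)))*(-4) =8 / 125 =0.06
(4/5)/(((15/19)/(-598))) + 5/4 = -181417/300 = -604.72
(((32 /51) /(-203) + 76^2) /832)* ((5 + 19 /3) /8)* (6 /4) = 3737431 /253344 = 14.75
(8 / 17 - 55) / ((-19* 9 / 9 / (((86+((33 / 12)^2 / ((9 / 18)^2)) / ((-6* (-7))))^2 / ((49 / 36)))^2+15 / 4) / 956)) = 83758684008.31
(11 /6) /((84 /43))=473 /504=0.94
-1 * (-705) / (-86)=-705 / 86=-8.20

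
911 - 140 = 771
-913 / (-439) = 913 / 439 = 2.08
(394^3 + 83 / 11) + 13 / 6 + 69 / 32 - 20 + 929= 64589083541 / 1056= 61163904.87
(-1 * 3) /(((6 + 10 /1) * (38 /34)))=-51 /304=-0.17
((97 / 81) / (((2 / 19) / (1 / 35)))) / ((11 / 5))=1843 / 12474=0.15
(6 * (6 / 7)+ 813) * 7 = 5727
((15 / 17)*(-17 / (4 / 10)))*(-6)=225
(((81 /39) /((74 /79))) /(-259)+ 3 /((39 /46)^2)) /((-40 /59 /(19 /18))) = -45369189349 /6996356640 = -6.48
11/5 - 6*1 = -19/5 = -3.80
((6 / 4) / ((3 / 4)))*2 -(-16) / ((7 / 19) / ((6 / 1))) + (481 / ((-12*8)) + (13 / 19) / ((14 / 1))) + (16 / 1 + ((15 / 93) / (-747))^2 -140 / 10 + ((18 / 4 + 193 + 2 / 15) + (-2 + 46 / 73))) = 381420864284881933 / 833026994422560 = 457.87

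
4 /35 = 0.11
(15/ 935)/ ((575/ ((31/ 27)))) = 0.00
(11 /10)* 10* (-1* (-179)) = 1969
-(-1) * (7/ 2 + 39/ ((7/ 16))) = 1297/ 14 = 92.64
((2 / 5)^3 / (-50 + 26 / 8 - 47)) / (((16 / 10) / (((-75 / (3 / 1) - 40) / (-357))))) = -52 / 669375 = -0.00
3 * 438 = 1314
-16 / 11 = -1.45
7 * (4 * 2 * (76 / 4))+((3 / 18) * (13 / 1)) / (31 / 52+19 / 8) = 1064.73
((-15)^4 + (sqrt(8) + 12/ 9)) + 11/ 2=2* sqrt(2) + 303791/ 6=50634.66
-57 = -57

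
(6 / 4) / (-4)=-3 / 8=-0.38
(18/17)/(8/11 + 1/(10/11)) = 660/1139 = 0.58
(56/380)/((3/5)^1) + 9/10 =653/570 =1.15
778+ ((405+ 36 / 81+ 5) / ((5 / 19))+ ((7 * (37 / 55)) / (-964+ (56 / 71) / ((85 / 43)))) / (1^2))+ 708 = 974141500103 / 319843260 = 3045.68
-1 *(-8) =8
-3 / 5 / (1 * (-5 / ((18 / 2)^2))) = 243 / 25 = 9.72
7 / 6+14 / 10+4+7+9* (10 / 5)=947 / 30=31.57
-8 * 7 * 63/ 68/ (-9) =98/ 17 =5.76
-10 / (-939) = 10 / 939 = 0.01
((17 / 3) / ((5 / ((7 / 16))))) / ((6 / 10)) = 119 / 144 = 0.83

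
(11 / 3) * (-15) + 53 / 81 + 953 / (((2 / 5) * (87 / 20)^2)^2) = -2160450962 / 57289761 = -37.71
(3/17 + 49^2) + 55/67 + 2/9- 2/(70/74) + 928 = 1194074261/358785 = 3328.11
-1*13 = -13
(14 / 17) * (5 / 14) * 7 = 35 / 17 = 2.06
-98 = -98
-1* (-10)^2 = -100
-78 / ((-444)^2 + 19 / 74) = -5772 / 14588083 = -0.00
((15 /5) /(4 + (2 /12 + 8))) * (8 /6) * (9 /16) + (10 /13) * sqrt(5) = 27 /146 + 10 * sqrt(5) /13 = 1.90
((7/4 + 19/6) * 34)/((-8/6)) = -125.38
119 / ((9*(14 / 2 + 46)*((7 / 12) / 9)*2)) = 1.92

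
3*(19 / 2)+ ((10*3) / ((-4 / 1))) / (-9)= 88 / 3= 29.33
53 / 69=0.77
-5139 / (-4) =5139 / 4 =1284.75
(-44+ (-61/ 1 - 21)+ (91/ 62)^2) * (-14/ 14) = 476063/ 3844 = 123.85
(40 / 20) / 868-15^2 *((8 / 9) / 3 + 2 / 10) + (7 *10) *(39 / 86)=-4474411 / 55986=-79.92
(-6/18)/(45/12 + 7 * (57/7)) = -4/729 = -0.01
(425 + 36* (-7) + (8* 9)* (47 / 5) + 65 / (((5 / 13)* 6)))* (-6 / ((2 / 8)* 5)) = -4214.24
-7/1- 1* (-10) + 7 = 10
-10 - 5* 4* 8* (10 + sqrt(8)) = -1610 - 320* sqrt(2) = -2062.55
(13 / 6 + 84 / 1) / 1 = 517 / 6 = 86.17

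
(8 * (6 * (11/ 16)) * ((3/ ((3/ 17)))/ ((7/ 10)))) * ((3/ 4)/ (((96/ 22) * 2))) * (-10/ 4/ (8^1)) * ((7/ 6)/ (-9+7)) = 51425/ 4096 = 12.55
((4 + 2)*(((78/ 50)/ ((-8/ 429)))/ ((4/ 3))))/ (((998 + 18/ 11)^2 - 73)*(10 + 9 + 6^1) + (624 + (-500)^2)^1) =-18220059/ 1221162031600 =-0.00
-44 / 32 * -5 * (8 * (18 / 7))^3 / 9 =2280960 / 343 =6650.03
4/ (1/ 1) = 4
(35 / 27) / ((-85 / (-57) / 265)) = 35245 / 153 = 230.36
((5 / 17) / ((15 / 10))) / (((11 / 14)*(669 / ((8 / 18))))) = 560 / 3377781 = 0.00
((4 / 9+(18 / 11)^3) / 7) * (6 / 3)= 115624 / 83853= 1.38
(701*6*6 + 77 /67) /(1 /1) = 1690889 /67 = 25237.15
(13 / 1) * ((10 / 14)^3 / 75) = 65 / 1029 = 0.06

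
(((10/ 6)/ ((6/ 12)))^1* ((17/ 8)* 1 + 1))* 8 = 250/ 3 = 83.33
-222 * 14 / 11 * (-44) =12432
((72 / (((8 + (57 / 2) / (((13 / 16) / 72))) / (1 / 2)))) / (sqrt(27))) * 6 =39 * sqrt(3) / 4117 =0.02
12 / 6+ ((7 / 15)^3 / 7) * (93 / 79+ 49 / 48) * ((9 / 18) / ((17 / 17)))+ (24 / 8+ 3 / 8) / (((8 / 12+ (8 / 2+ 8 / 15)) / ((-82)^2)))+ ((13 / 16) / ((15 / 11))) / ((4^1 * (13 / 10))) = 145286599777 / 33274800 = 4366.27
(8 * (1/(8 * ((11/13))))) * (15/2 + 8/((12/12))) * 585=235755/22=10716.14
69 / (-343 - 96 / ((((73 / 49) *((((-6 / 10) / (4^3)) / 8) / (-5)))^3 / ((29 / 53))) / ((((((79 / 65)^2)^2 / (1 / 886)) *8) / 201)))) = -0.00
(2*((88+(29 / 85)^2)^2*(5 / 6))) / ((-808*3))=-5.34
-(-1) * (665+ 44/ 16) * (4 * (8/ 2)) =10684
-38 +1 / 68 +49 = 749 / 68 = 11.01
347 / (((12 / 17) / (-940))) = -1386265 / 3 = -462088.33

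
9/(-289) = -9/289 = -0.03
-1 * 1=-1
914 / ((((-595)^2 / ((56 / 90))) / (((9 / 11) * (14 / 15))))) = 7312 / 5960625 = 0.00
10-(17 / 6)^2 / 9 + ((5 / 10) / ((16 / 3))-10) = -2069 / 2592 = -0.80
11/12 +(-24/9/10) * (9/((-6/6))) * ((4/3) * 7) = 1399/60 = 23.32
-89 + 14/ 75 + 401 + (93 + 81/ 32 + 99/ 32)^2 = 10039.08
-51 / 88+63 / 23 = 2.16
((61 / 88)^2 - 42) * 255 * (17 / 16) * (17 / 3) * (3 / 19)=-23694932265 / 2354176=-10065.06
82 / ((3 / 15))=410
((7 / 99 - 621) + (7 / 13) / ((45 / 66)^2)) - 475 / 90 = -40221889 / 64350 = -625.05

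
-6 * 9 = -54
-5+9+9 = 13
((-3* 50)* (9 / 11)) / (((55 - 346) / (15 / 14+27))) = 88425 / 7469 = 11.84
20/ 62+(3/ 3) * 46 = 1436/ 31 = 46.32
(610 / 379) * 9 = 5490 / 379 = 14.49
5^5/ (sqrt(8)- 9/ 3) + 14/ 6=-28118/ 3- 6250 * sqrt(2)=-18211.50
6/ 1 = 6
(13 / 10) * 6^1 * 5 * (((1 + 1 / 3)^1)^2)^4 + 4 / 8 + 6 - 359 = 162101 / 4374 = 37.06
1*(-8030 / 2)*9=-36135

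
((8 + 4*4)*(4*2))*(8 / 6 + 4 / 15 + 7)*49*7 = 2831808 / 5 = 566361.60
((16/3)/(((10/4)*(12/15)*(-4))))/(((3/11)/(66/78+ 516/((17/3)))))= -446842/1989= -224.66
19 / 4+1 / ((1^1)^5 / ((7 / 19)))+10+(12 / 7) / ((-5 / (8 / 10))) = 197427 / 13300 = 14.84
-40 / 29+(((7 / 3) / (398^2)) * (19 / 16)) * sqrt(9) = -101374703 / 73499456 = -1.38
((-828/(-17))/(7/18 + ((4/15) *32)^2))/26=62100/2426801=0.03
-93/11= -8.45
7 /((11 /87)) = 55.36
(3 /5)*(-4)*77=-924 /5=-184.80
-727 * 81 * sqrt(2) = -58887 * sqrt(2) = -83278.79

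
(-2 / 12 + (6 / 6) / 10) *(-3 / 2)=1 / 10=0.10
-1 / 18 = -0.06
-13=-13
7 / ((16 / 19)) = 133 / 16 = 8.31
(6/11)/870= 1/1595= 0.00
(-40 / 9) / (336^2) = -5 / 127008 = -0.00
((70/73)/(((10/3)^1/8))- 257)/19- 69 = -114296/1387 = -82.41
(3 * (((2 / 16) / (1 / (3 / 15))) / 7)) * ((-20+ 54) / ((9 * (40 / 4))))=17 / 4200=0.00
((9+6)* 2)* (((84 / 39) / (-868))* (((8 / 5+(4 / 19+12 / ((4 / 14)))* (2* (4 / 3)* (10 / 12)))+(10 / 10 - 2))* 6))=-322852 / 7657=-42.16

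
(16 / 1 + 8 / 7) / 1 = 17.14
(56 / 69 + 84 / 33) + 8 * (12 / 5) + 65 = 332279 / 3795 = 87.56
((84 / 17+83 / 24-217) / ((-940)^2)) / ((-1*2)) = 85109 / 721017600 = 0.00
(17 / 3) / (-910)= -17 / 2730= -0.01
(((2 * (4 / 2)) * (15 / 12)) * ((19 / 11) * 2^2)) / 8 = 95 / 22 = 4.32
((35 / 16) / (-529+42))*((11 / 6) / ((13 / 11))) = -4235 / 607776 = -0.01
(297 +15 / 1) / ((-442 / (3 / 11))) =-36 / 187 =-0.19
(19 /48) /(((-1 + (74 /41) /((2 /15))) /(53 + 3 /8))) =332633 /197376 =1.69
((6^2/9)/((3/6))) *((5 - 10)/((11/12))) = -480/11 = -43.64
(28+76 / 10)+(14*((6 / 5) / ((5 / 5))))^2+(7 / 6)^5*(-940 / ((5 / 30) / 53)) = -5230705121 / 8100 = -645766.06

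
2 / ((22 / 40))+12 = 172 / 11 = 15.64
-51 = -51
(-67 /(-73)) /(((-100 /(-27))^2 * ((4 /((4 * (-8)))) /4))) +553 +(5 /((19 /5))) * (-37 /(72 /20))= 8384449513 /15603750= 537.34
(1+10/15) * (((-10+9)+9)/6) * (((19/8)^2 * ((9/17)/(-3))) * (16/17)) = -1805/867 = -2.08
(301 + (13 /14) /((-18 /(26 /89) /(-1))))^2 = 11394560589889 /125753796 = 90610.07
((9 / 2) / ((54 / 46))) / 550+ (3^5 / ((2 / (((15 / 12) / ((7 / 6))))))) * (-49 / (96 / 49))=-343813889 / 105600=-3255.81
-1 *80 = -80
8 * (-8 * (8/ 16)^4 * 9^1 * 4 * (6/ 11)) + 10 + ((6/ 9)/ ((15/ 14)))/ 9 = -305062/ 4455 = -68.48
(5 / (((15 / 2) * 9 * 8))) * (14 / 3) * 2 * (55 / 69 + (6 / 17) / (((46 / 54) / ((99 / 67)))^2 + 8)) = 410356773827 / 5656514678469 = 0.07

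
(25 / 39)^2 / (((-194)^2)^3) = 625 / 81084826847808576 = 0.00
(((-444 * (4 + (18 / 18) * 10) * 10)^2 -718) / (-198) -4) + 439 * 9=-1931541688 / 99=-19510522.10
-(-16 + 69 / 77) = 1163 / 77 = 15.10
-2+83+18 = 99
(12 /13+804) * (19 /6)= 33136 /13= 2548.92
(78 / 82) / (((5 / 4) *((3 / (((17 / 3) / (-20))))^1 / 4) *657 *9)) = -884 / 18182475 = -0.00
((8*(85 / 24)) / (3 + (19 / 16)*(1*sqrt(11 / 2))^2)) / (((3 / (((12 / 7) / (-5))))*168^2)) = -34 / 2824605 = -0.00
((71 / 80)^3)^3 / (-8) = -45848500718449031 / 1073741824000000000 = -0.04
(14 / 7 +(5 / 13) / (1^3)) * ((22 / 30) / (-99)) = -31 / 1755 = -0.02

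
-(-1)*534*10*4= 21360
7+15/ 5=10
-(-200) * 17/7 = 3400/7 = 485.71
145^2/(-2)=-21025/2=-10512.50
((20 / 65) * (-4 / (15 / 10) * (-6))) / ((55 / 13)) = 64 / 55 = 1.16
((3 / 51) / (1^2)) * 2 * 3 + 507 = 8625 / 17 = 507.35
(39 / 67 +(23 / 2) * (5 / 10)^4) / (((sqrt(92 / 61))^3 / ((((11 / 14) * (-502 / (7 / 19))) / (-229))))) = 8924797211 * sqrt(1403) / 101812711168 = 3.28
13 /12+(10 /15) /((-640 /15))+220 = 42445 /192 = 221.07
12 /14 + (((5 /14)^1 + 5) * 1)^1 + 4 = 143 /14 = 10.21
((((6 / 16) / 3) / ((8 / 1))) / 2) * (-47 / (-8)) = 47 / 1024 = 0.05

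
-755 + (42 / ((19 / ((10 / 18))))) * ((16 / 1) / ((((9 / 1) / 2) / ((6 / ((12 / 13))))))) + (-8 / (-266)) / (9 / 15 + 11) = -75668995 / 104139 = -726.62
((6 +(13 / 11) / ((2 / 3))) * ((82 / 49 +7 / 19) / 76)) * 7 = 17109 / 11704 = 1.46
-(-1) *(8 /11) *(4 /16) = 2 /11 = 0.18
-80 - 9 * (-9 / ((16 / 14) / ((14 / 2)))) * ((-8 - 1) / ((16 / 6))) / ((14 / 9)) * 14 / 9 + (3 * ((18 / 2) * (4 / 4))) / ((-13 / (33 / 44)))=-1460975 / 832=-1755.98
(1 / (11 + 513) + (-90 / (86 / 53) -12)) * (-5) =7600405 / 22532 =337.32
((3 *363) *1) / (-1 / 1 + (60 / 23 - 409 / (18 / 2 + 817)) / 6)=-124132932 / 73835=-1681.22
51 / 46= 1.11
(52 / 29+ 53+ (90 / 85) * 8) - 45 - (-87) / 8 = 29.14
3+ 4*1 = 7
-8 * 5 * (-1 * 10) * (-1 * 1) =-400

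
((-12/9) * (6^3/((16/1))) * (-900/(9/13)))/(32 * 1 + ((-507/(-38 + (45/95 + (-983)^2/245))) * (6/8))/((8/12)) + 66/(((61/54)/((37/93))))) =55019949033600/129552788197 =424.69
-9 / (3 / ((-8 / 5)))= 24 / 5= 4.80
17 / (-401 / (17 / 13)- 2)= -289 / 5247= -0.06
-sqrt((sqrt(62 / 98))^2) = -sqrt(31) / 7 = -0.80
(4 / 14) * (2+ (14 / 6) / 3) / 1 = 50 / 63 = 0.79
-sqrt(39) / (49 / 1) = -sqrt(39) / 49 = -0.13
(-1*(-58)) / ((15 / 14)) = 812 / 15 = 54.13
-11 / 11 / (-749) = 1 / 749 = 0.00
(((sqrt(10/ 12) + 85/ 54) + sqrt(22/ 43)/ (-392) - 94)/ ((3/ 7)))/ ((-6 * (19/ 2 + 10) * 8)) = -7 * sqrt(30)/ 16848 + sqrt(946)/ 6761664 + 34937/ 151632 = 0.23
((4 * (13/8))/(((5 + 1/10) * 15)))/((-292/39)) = -169/14892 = -0.01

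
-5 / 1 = -5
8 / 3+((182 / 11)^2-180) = 96.42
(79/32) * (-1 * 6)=-237/16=-14.81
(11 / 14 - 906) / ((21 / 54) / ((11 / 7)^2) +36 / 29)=-400226013 / 618485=-647.11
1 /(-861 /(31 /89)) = -31 /76629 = -0.00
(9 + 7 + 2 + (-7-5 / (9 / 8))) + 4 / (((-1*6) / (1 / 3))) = 19 / 3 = 6.33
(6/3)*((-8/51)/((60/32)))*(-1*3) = 128/255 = 0.50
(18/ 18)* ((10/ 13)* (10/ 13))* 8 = 800/ 169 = 4.73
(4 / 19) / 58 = 2 / 551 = 0.00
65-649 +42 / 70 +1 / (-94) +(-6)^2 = -547.41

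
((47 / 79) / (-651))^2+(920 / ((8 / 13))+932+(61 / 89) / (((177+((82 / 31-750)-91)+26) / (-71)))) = 11252983543710714605 / 4636435281118704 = 2427.08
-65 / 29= -2.24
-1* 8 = -8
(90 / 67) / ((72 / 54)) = 135 / 134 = 1.01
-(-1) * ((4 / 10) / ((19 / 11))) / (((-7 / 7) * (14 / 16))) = -176 / 665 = -0.26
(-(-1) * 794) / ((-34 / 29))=-677.24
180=180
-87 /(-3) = 29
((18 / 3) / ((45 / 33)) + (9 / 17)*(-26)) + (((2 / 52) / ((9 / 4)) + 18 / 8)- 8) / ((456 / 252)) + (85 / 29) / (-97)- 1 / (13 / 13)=-19224544589 / 1417414440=-13.56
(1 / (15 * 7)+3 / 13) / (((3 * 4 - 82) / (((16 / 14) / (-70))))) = 656 / 11704875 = 0.00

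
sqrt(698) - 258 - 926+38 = -1146+sqrt(698) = -1119.58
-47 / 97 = -0.48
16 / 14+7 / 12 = 145 / 84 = 1.73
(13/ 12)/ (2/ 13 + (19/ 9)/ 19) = 507/ 124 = 4.09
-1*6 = -6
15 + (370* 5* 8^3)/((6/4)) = 1894445/3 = 631481.67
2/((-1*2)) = -1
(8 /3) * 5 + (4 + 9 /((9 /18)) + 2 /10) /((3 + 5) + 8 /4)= 2333 /150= 15.55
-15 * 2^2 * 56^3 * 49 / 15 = -34420736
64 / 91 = 0.70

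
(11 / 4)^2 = 121 / 16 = 7.56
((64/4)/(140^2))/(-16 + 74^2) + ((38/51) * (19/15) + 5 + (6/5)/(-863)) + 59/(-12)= 1.03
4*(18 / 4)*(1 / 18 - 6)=-107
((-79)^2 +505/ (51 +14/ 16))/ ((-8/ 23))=-11932653/ 664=-17970.86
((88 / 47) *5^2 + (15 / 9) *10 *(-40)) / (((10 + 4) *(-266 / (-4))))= -4600 / 6909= -0.67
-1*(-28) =28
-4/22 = -2/11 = -0.18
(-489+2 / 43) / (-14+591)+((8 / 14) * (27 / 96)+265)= 367241139 / 1389416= 264.31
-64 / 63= -1.02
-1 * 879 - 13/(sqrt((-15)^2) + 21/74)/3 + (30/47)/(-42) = -75504502/85869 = -879.30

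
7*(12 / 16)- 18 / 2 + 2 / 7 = -97 / 28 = -3.46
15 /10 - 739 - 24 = -1523 /2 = -761.50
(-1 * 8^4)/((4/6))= -6144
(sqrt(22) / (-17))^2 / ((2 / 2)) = 22 / 289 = 0.08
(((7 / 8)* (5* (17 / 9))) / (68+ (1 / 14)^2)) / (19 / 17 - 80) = -495635 / 321735402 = -0.00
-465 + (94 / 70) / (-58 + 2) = -911447 / 1960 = -465.02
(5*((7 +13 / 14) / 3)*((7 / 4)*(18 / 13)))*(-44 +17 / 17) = -71595 / 52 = -1376.83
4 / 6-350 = -1048 / 3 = -349.33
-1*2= -2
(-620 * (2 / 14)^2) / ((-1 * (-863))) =-620 / 42287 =-0.01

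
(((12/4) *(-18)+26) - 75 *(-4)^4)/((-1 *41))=19228/41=468.98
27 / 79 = 0.34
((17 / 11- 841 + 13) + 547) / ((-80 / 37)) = 56869 / 440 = 129.25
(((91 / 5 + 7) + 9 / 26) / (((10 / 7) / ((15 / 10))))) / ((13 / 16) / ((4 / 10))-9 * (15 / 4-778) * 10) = 278964 / 724719125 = 0.00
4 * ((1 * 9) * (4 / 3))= 48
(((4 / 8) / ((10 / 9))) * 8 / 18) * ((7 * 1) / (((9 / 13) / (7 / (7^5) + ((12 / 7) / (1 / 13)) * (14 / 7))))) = 1391221 / 15435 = 90.13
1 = 1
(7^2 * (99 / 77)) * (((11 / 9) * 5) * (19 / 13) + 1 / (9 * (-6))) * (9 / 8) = 131397 / 208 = 631.72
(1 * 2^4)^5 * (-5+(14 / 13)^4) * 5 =-547299000320 / 28561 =-19162459.31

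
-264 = -264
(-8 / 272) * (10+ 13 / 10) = -113 / 340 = -0.33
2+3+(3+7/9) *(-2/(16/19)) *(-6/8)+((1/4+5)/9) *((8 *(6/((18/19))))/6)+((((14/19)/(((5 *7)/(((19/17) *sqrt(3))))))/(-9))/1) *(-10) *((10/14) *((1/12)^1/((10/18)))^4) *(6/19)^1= 27 *sqrt(3)/9044000+7195/432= 16.66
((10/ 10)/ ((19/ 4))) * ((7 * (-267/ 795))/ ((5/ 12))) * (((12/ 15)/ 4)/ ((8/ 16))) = -59808/ 125875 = -0.48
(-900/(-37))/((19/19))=900/37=24.32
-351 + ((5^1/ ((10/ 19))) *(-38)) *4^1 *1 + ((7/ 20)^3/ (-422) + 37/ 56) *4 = -10589248401/ 5908000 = -1792.36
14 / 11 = 1.27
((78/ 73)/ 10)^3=0.00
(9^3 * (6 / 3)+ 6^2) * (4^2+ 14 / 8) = 53037 / 2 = 26518.50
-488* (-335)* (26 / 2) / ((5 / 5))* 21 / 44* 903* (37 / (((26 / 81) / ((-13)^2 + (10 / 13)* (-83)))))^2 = 6504174765475398769905 / 48334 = 134567276978429237.59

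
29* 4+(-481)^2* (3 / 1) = 694199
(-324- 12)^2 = 112896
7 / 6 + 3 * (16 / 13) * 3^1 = 955 / 78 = 12.24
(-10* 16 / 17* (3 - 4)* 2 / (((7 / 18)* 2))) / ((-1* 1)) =-2880 / 119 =-24.20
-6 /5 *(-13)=15.60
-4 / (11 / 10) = -40 / 11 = -3.64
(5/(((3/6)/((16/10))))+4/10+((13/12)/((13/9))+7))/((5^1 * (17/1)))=483/1700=0.28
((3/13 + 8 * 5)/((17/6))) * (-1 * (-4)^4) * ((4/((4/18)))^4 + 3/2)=-84331365120/221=-381589887.42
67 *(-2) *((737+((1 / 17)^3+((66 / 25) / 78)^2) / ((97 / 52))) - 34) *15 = -1094267984231334 / 774411625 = -1413031.45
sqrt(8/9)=2 * sqrt(2)/3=0.94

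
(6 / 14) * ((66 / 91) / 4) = 99 / 1274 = 0.08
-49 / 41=-1.20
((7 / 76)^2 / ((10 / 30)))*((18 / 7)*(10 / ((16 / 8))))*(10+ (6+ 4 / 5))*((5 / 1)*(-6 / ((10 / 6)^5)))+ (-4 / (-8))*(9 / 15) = -5651427 / 451250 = -12.52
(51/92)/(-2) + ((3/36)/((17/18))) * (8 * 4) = 7965/3128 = 2.55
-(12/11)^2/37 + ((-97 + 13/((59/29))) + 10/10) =-23678395/264143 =-89.64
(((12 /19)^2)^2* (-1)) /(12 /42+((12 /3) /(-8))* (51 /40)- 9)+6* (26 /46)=53501383686 /15697294771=3.41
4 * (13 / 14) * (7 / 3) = 26 / 3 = 8.67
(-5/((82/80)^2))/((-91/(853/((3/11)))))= 75064000/458913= 163.57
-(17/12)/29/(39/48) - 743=-840401/1131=-743.06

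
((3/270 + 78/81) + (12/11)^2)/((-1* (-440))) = 70703/14374800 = 0.00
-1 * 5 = -5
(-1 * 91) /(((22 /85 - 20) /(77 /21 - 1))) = 30940 /2517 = 12.29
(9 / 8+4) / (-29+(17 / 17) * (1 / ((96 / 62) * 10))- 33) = -2460 / 29729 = -0.08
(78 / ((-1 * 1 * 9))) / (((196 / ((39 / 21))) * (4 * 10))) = -169 / 82320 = -0.00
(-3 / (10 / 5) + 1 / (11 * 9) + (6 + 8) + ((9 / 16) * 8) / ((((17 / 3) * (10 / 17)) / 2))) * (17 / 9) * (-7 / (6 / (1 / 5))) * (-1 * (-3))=-895951 / 44550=-20.11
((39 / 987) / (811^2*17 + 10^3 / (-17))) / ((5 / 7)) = 221 / 44668886715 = 0.00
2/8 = 1/4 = 0.25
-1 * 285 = -285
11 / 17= 0.65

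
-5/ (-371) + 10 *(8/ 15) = 5951/ 1113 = 5.35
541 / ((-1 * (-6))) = 541 / 6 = 90.17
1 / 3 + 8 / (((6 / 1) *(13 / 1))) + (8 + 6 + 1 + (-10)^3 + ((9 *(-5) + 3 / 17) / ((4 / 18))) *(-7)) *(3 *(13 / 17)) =11044331 / 11271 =979.89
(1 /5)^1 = 1 /5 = 0.20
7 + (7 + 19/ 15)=229/ 15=15.27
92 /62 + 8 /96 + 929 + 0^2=930.57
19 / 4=4.75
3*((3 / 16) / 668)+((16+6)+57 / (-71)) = 16086079 / 758848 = 21.20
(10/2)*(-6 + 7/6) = -145/6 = -24.17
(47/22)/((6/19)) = 893/132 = 6.77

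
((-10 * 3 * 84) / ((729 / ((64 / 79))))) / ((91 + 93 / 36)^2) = -0.00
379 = 379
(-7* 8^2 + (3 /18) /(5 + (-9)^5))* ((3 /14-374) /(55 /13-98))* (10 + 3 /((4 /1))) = -464266749962431 /24183477696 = -19197.68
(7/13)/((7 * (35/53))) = 53/455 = 0.12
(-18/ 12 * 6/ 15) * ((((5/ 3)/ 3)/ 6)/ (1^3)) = -1/ 18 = -0.06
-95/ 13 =-7.31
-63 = -63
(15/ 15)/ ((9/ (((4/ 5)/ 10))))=2/ 225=0.01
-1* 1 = -1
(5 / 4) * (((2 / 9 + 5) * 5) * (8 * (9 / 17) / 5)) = 470 / 17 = 27.65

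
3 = 3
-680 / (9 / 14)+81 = -976.78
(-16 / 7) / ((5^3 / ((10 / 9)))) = -32 / 1575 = -0.02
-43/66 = -0.65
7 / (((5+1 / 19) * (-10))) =-0.14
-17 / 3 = -5.67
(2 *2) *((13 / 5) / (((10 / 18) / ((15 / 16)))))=351 / 20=17.55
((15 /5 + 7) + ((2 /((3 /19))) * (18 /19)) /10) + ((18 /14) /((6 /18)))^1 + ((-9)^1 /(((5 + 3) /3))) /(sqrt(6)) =527 /35 - 9 * sqrt(6) /16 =13.68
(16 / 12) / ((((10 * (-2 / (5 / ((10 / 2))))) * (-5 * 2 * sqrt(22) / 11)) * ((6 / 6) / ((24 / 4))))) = sqrt(22) / 50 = 0.09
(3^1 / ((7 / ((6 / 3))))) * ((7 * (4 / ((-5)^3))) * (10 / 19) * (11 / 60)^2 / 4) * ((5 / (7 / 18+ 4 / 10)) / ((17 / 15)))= -1089 / 229330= -0.00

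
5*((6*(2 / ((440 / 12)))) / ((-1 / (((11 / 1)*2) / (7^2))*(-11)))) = 36 / 539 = 0.07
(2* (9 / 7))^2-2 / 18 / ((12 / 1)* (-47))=1644673 / 248724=6.61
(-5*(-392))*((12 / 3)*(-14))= -109760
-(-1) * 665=665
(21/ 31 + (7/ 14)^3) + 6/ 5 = 2483/ 1240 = 2.00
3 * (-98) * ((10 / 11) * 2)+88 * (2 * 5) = 3800 / 11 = 345.45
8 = 8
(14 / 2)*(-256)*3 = -5376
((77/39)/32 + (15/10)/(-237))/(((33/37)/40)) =1009915/406692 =2.48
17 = 17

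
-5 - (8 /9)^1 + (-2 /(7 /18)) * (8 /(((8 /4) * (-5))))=-559 /315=-1.77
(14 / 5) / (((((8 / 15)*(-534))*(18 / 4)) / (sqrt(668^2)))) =-1169 / 801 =-1.46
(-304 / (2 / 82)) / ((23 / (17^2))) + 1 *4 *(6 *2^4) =-3593264 / 23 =-156228.87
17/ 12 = 1.42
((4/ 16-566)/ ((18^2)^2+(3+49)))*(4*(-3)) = 219/ 3388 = 0.06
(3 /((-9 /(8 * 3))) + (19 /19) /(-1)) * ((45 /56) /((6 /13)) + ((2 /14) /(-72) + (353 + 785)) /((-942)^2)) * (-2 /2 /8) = 779235461 /397539072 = 1.96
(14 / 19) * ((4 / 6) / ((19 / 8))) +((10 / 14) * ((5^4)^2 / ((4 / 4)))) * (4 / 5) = 1692189068 / 7581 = 223214.49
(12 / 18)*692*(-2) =-2768 / 3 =-922.67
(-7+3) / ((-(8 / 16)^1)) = 8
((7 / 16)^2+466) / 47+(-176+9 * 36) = 1900081 / 12032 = 157.92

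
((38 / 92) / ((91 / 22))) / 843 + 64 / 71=112936375 / 125272329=0.90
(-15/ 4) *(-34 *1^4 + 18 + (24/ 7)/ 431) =180930/ 3017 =59.97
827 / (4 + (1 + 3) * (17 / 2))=827 / 38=21.76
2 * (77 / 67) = 154 / 67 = 2.30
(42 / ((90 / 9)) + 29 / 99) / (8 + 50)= 1112 / 14355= 0.08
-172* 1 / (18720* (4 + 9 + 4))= -43 / 79560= -0.00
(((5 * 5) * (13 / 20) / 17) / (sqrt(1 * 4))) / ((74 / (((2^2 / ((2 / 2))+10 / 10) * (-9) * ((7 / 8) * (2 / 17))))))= -20475 / 684352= -0.03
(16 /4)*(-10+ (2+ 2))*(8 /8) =-24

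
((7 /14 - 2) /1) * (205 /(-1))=615 /2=307.50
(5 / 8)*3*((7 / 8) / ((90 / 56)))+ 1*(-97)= -4607 / 48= -95.98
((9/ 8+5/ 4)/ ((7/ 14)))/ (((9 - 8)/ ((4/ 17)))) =19/ 17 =1.12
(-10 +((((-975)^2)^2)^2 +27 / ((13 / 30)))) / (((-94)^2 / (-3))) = -31849420342828216552736415 / 114868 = -277269738681166352271.62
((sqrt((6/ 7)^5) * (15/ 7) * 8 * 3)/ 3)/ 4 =1080 * sqrt(42)/ 2401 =2.92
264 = 264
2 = 2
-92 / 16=-23 / 4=-5.75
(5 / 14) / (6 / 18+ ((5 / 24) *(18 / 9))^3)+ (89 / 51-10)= -1845527 / 250257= -7.37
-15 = -15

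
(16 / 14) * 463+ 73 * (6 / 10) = 20053 / 35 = 572.94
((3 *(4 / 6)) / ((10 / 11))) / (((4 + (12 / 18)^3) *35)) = 297 / 20300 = 0.01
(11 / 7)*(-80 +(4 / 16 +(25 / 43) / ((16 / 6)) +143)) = 34309 / 344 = 99.74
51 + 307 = 358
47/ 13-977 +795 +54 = -1617/ 13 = -124.38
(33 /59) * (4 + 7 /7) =165 /59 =2.80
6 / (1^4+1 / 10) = 60 / 11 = 5.45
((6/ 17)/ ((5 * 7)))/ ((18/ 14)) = 2/ 255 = 0.01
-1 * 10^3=-1000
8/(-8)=-1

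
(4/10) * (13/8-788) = -6291/20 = -314.55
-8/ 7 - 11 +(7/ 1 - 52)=-400/ 7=-57.14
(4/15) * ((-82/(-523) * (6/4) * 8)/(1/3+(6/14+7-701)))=-13776/19034585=-0.00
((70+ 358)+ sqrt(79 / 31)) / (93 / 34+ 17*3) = 34*sqrt(2449) / 56637+ 14552 / 1827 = 7.99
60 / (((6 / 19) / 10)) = 1900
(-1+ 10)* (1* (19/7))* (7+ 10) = 2907/7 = 415.29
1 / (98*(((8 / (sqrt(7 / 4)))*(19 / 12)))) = 3*sqrt(7) / 7448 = 0.00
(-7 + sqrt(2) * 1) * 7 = -49 + 7 * sqrt(2) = -39.10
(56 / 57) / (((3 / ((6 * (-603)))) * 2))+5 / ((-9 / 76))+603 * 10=922606 / 171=5395.36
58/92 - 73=-3329/46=-72.37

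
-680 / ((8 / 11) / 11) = -10285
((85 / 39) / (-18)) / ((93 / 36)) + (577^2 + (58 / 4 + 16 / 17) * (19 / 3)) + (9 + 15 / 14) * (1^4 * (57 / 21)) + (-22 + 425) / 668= 672178426286869 / 2018222388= 333054.69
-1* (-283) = 283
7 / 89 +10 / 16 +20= 14741 / 712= 20.70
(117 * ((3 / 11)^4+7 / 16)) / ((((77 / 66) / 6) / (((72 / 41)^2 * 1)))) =141631414704 / 172280647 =822.10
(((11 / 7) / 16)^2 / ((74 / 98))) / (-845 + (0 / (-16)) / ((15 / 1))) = -121 / 8003840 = -0.00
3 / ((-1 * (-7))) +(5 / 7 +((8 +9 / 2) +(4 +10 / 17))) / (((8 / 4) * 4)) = 5053 / 1904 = 2.65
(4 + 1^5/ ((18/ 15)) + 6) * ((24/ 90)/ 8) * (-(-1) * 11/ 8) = 143/ 288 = 0.50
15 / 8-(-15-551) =4543 / 8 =567.88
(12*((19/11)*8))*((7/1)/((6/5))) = 10640/11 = 967.27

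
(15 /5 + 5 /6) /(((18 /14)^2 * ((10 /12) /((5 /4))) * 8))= 1127 /2592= 0.43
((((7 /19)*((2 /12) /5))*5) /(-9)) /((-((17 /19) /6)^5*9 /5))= 72979760 /1419857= 51.40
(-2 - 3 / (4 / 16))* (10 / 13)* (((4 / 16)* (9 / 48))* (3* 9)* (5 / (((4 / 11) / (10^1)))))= -779625 / 416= -1874.10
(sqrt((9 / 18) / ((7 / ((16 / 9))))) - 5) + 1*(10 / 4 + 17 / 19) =-61 / 38 + 2*sqrt(14) / 21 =-1.25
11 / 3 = 3.67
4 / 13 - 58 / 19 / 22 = 459 / 2717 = 0.17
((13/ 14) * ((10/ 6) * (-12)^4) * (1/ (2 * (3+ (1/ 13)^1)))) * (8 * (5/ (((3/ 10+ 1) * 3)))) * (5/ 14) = 936000/ 49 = 19102.04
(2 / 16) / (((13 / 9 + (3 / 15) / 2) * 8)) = 45 / 4448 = 0.01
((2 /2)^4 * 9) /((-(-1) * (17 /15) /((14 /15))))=126 /17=7.41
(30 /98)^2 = 225 /2401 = 0.09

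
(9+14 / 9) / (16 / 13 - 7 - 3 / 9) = -1235 / 714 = -1.73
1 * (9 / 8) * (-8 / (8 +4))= -3 / 4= -0.75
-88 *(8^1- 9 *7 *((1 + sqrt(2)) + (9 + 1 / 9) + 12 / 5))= 76498.00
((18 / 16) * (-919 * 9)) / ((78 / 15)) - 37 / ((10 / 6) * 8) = -1863861 / 1040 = -1792.17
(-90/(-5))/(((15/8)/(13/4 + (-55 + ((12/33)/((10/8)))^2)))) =-7501812/15125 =-495.99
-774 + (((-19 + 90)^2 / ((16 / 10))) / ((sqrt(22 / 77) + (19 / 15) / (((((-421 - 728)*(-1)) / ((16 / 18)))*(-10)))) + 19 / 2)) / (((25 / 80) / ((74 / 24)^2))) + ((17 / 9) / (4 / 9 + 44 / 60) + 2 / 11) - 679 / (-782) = 12917892109240156523122775 / 1381567429226588087836 - 461238168725780625*sqrt(14) / 3030377817415406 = 8780.67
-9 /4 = -2.25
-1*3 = -3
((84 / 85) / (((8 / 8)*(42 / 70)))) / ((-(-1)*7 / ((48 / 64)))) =3 / 17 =0.18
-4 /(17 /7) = -1.65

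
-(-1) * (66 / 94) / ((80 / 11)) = 363 / 3760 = 0.10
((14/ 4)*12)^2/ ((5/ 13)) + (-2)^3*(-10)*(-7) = 20132/ 5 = 4026.40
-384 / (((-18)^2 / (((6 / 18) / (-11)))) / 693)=24.89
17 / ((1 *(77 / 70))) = 170 / 11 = 15.45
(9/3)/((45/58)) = 58/15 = 3.87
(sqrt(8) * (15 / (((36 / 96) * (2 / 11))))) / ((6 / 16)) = 3520 * sqrt(2) / 3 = 1659.34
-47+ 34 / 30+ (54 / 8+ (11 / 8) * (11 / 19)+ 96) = 131509 / 2280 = 57.68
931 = 931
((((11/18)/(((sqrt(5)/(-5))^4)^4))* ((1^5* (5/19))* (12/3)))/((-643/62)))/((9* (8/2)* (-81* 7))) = 666015625/561090159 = 1.19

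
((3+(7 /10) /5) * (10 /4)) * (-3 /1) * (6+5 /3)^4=-43935037 /540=-81361.18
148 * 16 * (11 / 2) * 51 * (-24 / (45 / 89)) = -157642496 / 5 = -31528499.20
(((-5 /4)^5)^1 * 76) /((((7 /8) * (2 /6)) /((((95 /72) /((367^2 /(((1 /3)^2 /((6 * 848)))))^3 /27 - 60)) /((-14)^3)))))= 5640625 /128187248214908329323523158352748544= 0.00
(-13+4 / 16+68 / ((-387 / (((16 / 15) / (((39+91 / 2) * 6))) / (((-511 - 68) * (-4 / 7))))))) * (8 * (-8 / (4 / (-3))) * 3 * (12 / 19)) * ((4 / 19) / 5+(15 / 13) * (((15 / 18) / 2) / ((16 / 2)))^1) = -351020769924209 / 2961935092350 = -118.51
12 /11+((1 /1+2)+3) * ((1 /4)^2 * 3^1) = 195 /88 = 2.22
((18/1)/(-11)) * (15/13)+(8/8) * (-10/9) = -3860/1287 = -3.00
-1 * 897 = -897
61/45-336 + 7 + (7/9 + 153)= -2608/15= -173.87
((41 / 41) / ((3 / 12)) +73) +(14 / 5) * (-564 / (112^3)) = 9658739 / 125440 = 77.00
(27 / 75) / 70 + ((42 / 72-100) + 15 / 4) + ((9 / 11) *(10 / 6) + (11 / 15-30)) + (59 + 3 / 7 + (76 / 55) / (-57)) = -3705253 / 57750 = -64.16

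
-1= -1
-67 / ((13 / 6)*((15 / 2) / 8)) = -32.98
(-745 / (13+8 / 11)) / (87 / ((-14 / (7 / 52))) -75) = 77480 / 108267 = 0.72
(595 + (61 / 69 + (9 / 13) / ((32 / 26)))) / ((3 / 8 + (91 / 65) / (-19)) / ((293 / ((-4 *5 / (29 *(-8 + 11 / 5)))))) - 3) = -3082888567019 / 15505645224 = -198.82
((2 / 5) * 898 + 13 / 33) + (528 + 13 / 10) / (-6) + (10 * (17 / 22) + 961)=272823 / 220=1240.10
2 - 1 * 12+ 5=-5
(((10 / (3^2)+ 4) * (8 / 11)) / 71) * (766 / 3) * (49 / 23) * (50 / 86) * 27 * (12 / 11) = 180163200 / 369413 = 487.70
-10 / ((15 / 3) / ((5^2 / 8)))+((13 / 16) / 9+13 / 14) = -5273 / 1008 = -5.23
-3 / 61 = -0.05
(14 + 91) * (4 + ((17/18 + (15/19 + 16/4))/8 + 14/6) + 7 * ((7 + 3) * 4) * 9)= 241990315/912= 265340.26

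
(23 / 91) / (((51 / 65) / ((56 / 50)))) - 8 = -1948 / 255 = -7.64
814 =814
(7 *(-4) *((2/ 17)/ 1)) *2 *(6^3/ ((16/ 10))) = -15120/ 17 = -889.41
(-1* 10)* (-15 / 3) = 50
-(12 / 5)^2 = -144 / 25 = -5.76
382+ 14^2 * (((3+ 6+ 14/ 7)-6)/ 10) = 480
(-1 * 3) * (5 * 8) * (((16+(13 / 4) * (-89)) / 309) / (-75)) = -2186 / 1545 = -1.41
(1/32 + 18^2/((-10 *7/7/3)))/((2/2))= -15547/160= -97.17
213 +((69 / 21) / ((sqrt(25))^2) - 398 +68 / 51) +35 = -77981 / 525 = -148.54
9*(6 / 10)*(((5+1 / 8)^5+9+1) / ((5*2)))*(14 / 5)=21958753509 / 4096000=5361.02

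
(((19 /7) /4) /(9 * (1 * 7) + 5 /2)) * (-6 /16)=-57 /14672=-0.00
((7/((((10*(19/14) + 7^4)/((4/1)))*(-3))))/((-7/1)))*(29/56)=0.00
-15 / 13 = -1.15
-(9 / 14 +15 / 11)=-309 / 154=-2.01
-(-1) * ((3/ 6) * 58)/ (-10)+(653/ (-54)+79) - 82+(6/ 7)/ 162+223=64579/ 315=205.01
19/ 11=1.73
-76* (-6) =456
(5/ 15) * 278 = 278/ 3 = 92.67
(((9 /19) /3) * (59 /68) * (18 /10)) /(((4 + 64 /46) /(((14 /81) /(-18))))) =-0.00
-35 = -35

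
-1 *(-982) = 982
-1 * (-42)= 42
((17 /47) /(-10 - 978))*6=-51 /23218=-0.00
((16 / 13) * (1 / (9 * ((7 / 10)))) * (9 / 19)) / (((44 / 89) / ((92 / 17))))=327520 / 323323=1.01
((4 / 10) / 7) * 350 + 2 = 22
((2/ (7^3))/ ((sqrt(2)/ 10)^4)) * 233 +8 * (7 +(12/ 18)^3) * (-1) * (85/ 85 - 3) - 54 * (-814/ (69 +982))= 34602555452/ 9733311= 3555.07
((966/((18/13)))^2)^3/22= 84065029561654499449/16038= 5241615510765338.54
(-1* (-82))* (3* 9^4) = 1614006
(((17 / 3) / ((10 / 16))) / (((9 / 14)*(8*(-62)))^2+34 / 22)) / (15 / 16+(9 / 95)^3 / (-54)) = 201116854400 / 2114285846960619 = 0.00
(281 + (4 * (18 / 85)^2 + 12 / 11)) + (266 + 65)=48739656 / 79475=613.27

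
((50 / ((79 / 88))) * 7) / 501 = 30800 / 39579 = 0.78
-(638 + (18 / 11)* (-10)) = -6838 / 11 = -621.64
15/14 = 1.07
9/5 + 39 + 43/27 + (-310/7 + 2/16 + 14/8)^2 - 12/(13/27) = 9995443499/5503680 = 1816.14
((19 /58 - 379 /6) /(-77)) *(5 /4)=355 /348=1.02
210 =210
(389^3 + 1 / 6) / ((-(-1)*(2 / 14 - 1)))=-2472282505 / 36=-68674514.03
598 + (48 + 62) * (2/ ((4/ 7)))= 983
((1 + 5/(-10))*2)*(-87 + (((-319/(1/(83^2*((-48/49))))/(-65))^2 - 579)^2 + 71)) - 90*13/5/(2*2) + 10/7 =247617855412943869083823772976777/205810601701250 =1203134597373075707.97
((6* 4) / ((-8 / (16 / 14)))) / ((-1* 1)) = 24 / 7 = 3.43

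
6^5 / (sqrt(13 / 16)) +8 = 8 +31104 * sqrt(13) / 13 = 8634.70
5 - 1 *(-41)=46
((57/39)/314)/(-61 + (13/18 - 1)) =-0.00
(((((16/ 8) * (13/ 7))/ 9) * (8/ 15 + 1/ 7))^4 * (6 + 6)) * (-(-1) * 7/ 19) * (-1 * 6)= -0.16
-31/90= -0.34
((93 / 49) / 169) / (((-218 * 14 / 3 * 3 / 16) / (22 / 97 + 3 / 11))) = -15252 / 518595077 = -0.00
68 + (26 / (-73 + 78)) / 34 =5793 / 85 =68.15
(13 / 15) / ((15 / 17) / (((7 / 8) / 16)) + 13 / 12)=6188 / 122935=0.05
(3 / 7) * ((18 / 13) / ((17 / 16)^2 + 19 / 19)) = 13824 / 49595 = 0.28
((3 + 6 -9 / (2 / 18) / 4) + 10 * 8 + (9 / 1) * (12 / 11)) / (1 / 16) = 13828 / 11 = 1257.09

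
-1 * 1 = -1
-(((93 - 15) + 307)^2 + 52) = -148277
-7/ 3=-2.33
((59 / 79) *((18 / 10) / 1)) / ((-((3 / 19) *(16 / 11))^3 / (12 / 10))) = -538630411 / 4044800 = -133.17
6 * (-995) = -5970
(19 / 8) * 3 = 57 / 8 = 7.12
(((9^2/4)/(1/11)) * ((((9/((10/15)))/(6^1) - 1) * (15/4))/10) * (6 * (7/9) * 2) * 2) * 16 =31185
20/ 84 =5/ 21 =0.24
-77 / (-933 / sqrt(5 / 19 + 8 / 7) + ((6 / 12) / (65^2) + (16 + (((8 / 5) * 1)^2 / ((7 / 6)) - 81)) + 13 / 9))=-250391942559608850 / 32610706021988087753 + 20359489572922500 * sqrt(24871) / 32610706021988087753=0.09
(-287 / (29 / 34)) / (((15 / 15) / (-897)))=8752926 / 29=301825.03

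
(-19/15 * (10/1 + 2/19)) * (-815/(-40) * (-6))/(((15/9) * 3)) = 7824/25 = 312.96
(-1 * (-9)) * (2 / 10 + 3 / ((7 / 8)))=1143 / 35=32.66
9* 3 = 27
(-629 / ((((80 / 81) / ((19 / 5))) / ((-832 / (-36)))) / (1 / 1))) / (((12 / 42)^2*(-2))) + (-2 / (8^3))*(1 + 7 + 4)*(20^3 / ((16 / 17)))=136870791 / 400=342176.98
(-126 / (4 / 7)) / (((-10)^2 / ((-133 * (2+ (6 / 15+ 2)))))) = 645183 / 500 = 1290.37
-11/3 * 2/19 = -22/57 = -0.39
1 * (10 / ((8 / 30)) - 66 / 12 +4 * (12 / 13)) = 464 / 13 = 35.69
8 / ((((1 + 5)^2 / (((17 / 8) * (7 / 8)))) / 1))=119 / 288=0.41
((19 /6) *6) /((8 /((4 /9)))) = 19 /18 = 1.06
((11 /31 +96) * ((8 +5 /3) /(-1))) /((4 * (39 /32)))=-692984 /3627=-191.06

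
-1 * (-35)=35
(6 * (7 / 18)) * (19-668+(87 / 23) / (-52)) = -5434037 / 3588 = -1514.50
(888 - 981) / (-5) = 93 / 5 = 18.60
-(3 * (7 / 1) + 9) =-30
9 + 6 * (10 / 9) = 47 / 3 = 15.67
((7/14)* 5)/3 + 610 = 3665/6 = 610.83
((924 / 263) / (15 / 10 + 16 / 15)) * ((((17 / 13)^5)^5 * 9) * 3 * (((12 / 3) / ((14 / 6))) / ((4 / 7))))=90671.54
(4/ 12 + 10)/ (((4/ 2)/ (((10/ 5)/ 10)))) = 31/ 30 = 1.03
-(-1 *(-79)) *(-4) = 316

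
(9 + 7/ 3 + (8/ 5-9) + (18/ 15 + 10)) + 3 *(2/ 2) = 272/ 15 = 18.13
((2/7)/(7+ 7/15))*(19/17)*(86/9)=0.41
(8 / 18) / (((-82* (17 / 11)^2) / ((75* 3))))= -6050 / 11849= -0.51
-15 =-15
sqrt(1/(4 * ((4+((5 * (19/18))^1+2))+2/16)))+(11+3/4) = 3 * sqrt(1642)/821+47/4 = 11.90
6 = 6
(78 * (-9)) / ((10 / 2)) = -702 / 5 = -140.40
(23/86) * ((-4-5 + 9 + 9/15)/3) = 23/430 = 0.05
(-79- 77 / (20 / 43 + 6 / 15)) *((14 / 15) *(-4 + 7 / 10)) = 2406173 / 4650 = 517.46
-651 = -651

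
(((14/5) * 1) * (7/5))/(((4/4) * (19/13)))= 1274/475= 2.68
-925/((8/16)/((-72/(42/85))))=1887000/7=269571.43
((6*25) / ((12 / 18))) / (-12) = -75 / 4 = -18.75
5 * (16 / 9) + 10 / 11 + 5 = 1465 / 99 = 14.80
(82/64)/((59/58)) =1189/944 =1.26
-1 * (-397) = 397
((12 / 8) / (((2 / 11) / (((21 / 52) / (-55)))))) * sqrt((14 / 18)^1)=-21 * sqrt(7) / 1040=-0.05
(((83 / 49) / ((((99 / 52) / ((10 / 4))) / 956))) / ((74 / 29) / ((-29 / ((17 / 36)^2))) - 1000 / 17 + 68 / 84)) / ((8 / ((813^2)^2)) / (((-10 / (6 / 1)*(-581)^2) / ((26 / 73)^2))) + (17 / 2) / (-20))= 3178978642802319934378460969157120 / 36872976069075017395571236071839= 86.21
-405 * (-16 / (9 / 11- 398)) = -71280 / 4369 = -16.31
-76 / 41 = -1.85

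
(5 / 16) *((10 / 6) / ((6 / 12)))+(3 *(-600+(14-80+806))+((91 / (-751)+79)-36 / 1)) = 8361703 / 18024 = 463.92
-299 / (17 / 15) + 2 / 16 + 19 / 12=-106943 / 408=-262.12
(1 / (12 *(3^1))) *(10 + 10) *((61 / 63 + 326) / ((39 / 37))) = 3810815 / 22113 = 172.33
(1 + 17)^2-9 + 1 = 316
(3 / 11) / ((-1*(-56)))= 3 / 616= 0.00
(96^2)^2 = 84934656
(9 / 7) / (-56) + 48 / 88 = 2253 / 4312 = 0.52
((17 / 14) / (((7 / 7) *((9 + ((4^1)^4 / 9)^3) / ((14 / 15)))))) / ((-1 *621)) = -9 / 113537315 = -0.00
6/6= 1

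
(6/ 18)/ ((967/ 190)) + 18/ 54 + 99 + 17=337673/ 2901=116.40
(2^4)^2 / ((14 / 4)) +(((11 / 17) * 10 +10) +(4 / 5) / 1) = 53796 / 595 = 90.41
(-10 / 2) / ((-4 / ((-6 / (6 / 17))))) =-85 / 4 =-21.25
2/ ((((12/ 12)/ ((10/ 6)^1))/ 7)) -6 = 52/ 3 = 17.33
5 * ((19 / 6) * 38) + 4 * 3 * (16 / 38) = 34583 / 57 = 606.72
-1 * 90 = -90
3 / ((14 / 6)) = 9 / 7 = 1.29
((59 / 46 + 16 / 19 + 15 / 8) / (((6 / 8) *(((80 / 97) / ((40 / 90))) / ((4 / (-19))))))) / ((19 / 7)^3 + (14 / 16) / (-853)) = -529119758972 / 17487393963525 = -0.03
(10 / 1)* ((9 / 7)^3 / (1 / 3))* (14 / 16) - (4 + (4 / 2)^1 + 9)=7995 / 196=40.79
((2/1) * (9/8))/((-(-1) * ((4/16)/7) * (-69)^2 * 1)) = 0.01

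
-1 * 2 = -2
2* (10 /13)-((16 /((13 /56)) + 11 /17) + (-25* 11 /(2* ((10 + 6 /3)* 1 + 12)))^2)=-51353765 /509184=-100.86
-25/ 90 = -5/ 18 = -0.28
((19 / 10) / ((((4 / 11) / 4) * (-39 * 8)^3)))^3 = -9129329 / 28015046403892080279552000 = -0.00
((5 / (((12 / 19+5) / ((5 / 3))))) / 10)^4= 0.00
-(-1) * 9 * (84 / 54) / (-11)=-14 / 11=-1.27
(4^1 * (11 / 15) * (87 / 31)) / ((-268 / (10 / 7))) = -638 / 14539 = -0.04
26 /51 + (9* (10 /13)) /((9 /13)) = 536 /51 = 10.51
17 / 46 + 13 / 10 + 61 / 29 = 12583 / 3335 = 3.77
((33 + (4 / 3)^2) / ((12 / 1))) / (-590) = -313 / 63720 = -0.00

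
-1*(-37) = 37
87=87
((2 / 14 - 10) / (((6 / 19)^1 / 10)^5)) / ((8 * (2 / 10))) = -889848078125 / 4536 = -196174620.40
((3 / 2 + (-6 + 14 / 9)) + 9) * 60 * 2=726.67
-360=-360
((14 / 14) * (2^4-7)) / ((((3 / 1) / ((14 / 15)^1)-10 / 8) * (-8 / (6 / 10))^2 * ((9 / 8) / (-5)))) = -0.11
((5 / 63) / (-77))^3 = -125 / 114154707051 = -0.00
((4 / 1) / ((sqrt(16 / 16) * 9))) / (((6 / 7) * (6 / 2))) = 14 / 81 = 0.17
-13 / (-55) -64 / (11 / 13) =-377 / 5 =-75.40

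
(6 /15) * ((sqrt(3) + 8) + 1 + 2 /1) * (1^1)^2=2 * sqrt(3) /5 + 22 /5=5.09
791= 791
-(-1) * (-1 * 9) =-9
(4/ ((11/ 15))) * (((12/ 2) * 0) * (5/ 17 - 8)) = 0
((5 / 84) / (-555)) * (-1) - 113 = -1053611 / 9324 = -113.00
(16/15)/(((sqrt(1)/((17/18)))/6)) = 272/45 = 6.04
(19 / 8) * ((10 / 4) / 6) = 95 / 96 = 0.99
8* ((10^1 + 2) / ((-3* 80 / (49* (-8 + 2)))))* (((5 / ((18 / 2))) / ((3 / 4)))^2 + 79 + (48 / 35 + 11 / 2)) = 61740266 / 6075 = 10163.01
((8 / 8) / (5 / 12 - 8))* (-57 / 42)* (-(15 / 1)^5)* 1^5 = -86568750 / 637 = -135900.71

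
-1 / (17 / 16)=-16 / 17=-0.94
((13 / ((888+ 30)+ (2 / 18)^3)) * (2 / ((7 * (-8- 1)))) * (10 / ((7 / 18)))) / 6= -63180 / 32791927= -0.00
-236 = -236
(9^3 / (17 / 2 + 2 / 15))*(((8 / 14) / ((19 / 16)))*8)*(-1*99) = -1108546560 / 34447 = -32181.22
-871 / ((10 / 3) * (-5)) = 2613 / 50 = 52.26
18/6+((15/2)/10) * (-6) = -3/2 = -1.50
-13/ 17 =-0.76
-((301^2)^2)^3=-553092726310835924575445943601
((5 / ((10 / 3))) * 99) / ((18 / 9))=297 / 4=74.25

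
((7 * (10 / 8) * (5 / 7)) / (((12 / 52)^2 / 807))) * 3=1136525 / 4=284131.25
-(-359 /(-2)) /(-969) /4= 359 /7752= 0.05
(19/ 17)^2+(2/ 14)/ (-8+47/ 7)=2960/ 2601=1.14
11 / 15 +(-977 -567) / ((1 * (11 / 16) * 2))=-185159 / 165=-1122.18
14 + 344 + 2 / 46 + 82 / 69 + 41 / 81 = 670192 / 1863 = 359.74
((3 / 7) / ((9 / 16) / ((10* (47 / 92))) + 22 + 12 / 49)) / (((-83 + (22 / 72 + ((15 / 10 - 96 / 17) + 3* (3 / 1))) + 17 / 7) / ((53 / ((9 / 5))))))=-4980007200 / 665309883667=-0.01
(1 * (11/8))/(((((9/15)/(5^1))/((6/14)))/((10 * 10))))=491.07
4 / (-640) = -1 / 160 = -0.01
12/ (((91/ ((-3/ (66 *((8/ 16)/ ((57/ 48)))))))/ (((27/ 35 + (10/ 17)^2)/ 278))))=-0.00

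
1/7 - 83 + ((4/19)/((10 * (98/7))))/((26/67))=-1432533/17290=-82.85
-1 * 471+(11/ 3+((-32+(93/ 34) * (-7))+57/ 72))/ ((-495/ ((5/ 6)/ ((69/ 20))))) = -1968954167/ 4180572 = -470.98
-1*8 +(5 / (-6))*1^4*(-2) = -19 / 3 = -6.33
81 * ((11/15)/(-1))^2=1089/25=43.56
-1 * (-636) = 636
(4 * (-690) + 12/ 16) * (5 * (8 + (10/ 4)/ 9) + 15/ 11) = -31142735/ 264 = -117964.91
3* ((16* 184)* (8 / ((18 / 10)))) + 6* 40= 118480 / 3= 39493.33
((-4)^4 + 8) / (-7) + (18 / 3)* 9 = 114 / 7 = 16.29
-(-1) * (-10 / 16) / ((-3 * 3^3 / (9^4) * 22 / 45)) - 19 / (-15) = 276719 / 2640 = 104.82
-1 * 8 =-8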